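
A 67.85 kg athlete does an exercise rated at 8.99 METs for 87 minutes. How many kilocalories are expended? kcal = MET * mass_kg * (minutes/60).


kcal = MET * mass * time_hr
Convert time: 87 min = 1.45 hr
kcal = 8.99 * 67.85 * 1.45
kcal = 884.4587 kcal

884.4587 kcal


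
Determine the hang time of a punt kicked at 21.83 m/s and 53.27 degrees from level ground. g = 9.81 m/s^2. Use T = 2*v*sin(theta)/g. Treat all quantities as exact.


T = 2*v*sin(theta)/g
sin(theta) = sin(53.27 deg) = 0.8015
T = 2*21.83*0.8015 / 9.81
T = 34.9919 / 9.81 = 3.567 s

3.567 s


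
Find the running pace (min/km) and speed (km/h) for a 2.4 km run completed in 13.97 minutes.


Pace = time / distance = 13.97 min / 2.4 km = 5.8208 min/km
Speed = distance / time_in_hours = 2.4 / 0.2328 hr
Speed = 10.3078 km/h

5.8208 min/km, 10.3078 km/h


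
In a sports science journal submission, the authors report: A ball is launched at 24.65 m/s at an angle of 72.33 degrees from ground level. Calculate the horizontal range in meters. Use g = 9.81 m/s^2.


R = v^2 * sin(2*theta) / g
Convert angle to radians: theta = 72.33 deg = 1.2624 rad
sin(2*theta) = sin(2.5248) = 0.5784
R = 24.65^2 * 0.5784 / 9.81
R = 607.6225 * 0.5784 / 9.81 = 35.8273 m

35.8273 m


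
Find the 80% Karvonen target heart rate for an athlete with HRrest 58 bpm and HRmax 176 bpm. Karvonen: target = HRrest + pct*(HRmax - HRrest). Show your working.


Target = HRrest + pct*(HRmax - HRrest)
Heart rate reserve = HRmax - HRrest = 176 - 58 = 118 bpm
Fraction = 80% = 0.8
Target = 58 + 0.8 * 118
Target = 58 + 94.4 = 152.4 bpm

152.4 bpm


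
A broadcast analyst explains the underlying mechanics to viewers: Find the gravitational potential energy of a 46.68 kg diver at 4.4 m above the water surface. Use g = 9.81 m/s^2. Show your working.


PE = m * g * h
PE = 46.68 * 9.81 * 4.4
PE = 457.9308 * 4.4 = 2014.8955 J

2014.8955 J


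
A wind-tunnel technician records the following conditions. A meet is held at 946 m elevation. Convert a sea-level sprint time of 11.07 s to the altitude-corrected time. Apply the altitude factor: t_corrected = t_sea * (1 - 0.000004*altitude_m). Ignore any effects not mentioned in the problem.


Correction factor = 1 - 0.000004 * 946 = 0.996216
t_corrected = t_sea * factor = 11.07 * 0.996216
t_corrected = 11.0281 s

11.0281 s


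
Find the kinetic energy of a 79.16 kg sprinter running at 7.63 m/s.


KE = 0.5 * m * v^2
KE = 0.5 * 79.16 * 7.63^2
KE = 0.5 * 79.16 * 58.2169 = 2304.2249 J

2304.2249 J


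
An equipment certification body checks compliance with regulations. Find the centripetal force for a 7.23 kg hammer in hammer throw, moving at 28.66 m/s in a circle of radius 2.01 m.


Fc = m * v^2 / r
v^2 = 28.66^2 = 821.3956
Fc = 7.23 * 821.3956 / 2.01
Fc = 5938.6902 / 2.01 = 2954.5722 N

2954.5722 N


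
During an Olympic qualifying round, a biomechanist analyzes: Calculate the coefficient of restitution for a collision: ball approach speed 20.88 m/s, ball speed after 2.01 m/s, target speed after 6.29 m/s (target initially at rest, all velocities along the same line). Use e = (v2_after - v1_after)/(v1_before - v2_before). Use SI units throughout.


e = (v2_after - v1_after) / (v1_before - v2_before)
Numerator = 6.29 - 2.01 = 4.28
Denominator = 20.88 - 0 = 20.88
e = 4.28 / 20.88 = 0.205

0.205


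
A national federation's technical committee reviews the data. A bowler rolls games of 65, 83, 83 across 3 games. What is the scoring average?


Average = sum / n
Sum = 231
Average = 231 / 3 = 77

77


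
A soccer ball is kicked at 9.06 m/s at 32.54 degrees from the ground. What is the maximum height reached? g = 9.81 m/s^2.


H = (v*sin(theta))^2 / (2*g)
vy = v*sin(theta) = 9.06 * sin(32.54 deg) = 4.8733 m/s
H = vy^2 / (2*g) = 23.7487 / (2*9.81)
H = 23.7487 / 19.62 = 1.2104 m

1.2104 m


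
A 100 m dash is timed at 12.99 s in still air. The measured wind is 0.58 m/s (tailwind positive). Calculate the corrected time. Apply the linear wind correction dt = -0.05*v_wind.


dt = -0.05 * v_wind = -0.05 * 0.58 = -0.029 s
t_corrected = t_still + dt = 12.99 + (-0.029)
t_corrected = 12.961 s

12.961 s


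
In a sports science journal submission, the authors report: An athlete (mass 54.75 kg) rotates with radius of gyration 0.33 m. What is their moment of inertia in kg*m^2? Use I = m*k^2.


I = m * k^2
I = 54.75 * 0.33^2
I = 54.75 * 0.1089 = 5.9623 kg*m^2

5.9623 kg*m^2


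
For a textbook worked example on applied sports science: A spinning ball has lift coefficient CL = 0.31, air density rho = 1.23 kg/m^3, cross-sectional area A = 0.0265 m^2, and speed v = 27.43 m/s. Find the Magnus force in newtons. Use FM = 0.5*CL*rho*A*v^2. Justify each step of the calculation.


FM = 0.5 * CL * rho * A * v^2
FM = 0.5 * 0.31 * 1.23 * 0.0265 * 27.43^2
v^2 = 752.4049
FM = 0.5 * 0.31 * 1.23 * 0.0265 * 752.4049 = 3.8013 N

3.8013 N


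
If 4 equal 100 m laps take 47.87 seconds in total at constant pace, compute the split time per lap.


Split time = total_time / n_laps = 47.87 / 4
Split time = 11.9675 s per lap

11.9675 s


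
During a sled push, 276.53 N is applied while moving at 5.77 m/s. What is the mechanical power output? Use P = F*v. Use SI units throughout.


P = F * v
P = 276.53 * 5.77
P = 1595.5781 W

1595.5781 W


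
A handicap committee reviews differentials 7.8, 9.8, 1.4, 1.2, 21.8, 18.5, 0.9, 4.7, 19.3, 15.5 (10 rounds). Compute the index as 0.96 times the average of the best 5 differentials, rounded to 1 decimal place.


All differentials: 7.8, 9.8, 1.4, 1.2, 21.8, 18.5, 0.9, 4.7, 19.3, 15.5
Sorted: 0.9, 1.2, 1.4, 4.7, 7.8, 9.8, 15.5, 18.5, 19.3, 21.8
Best 5: 0.9, 1.2, 1.4, 4.7, 7.8
Average of best = 16 / 5 = 3.2
Raw index = 3.2 * 0.96 = 3.072
Handicap index = round(3.072, 1) = 3.1

3.1


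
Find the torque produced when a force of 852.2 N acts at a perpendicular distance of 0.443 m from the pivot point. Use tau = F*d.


tau = F * d
tau = 852.2 * 0.443
tau = 377.5246 N*m

377.5246 N*m


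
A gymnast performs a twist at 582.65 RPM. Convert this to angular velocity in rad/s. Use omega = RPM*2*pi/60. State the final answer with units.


omega = RPM * 2 * pi / 60
omega = 582.65 * 2 * 3.14159 / 60
omega = 3660.8979 / 60 = 61.015 rad/s

61.015 rad/s


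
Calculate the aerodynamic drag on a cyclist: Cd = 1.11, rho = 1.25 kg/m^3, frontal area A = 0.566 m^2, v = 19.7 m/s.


Fd = 0.5 * Cd * rho * A * v^2
Fd = 0.5 * 1.11 * 1.25 * 0.566 * 19.7^2
v^2 = 388.09
Fd = 0.5 * 1.11 * 1.25 * 0.566 * 388.09 = 152.3884 N

152.3884 N


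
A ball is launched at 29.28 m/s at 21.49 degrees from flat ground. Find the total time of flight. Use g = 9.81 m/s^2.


T = 2*v*sin(theta)/g
sin(theta) = sin(21.49 deg) = 0.3663
T = 2*29.28*0.3663 / 9.81
T = 21.4528 / 9.81 = 2.1868 s

2.1868 s


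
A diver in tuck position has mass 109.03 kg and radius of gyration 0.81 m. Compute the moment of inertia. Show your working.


I = m * k^2
I = 109.03 * 0.81^2
I = 109.03 * 0.6561 = 71.5346 kg*m^2

71.5346 kg*m^2


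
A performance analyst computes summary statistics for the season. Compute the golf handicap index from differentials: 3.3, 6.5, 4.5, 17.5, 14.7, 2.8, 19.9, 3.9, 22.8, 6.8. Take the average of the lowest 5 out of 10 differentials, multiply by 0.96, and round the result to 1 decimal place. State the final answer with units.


All differentials: 3.3, 6.5, 4.5, 17.5, 14.7, 2.8, 19.9, 3.9, 22.8, 6.8
Sorted: 2.8, 3.3, 3.9, 4.5, 6.5, 6.8, 14.7, 17.5, 19.9, 22.8
Best 5: 2.8, 3.3, 3.9, 4.5, 6.5
Average of best = 21 / 5 = 4.2
Raw index = 4.2 * 0.96 = 4.032
Handicap index = round(4.032, 1) = 4.0

4.0


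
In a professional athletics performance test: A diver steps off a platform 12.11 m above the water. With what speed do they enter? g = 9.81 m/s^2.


v = sqrt(2 * g * h)
v = sqrt(2 * 9.81 * 12.11)
v = sqrt(237.5982) = 15.4142 m/s

15.4142 m/s


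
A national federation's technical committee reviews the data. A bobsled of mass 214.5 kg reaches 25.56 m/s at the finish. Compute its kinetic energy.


KE = 0.5 * m * v^2
KE = 0.5 * 214.5 * 25.56^2
KE = 0.5 * 214.5 * 653.3136 = 70067.8836 J

70067.8836 J


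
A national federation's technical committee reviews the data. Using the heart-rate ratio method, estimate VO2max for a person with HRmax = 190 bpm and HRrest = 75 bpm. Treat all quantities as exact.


VO2max = 15.3 * HRmax / HRrest
VO2max = 15.3 * 190 / 75
VO2max = 2907 / 75 = 38.76 mL/kg/min

38.76 mL/kg/min


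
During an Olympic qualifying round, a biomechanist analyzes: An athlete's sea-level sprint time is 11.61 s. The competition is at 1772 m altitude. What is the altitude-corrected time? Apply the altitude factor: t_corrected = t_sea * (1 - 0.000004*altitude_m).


Correction factor = 1 - 0.000004 * 1772 = 0.992912
t_corrected = t_sea * factor = 11.61 * 0.992912
t_corrected = 11.5277 s

11.5277 s


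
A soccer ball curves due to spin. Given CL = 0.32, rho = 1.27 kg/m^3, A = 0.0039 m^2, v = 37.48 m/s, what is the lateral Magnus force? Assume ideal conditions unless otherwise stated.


FM = 0.5 * CL * rho * A * v^2
FM = 0.5 * 0.32 * 1.27 * 0.0039 * 37.48^2
v^2 = 1404.7504
FM = 0.5 * 0.32 * 1.27 * 0.0039 * 1404.7504 = 1.1132 N

1.1132 N


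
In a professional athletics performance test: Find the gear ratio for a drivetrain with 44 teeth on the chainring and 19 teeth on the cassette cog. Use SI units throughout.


GR = front_teeth / rear_teeth
GR = 44 / 19
GR = 2.3158

2.3158


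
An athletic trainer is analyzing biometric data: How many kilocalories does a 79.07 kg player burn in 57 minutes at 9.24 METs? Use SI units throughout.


kcal = MET * mass * time_hr
Convert time: 57 min = 0.95 hr
kcal = 9.24 * 79.07 * 0.95
kcal = 694.0765 kcal

694.0765 kcal


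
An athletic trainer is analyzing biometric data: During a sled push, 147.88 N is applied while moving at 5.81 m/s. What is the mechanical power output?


P = F * v
P = 147.88 * 5.81
P = 859.1828 W

859.1828 W


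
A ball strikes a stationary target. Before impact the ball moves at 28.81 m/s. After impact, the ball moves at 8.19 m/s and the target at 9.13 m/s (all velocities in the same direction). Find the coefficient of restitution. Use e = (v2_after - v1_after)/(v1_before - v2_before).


e = (v2_after - v1_after) / (v1_before - v2_before)
Numerator = 9.13 - 8.19 = 0.94
Denominator = 28.81 - 0 = 28.81
e = 0.94 / 28.81 = 0.0326

0.0326


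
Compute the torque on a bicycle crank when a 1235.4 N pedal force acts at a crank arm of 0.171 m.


tau = F * d
tau = 1235.4 * 0.171
tau = 211.2534 N*m

211.2534 N*m


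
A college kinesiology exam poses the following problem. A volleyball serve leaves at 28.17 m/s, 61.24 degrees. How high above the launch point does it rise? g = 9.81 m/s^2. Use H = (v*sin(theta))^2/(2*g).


H = (v*sin(theta))^2 / (2*g)
vy = v*sin(theta) = 28.17 * sin(61.24 deg) = 24.695 m/s
H = vy^2 / (2*g) = 609.8444 / (2*9.81)
H = 609.8444 / 19.62 = 31.0828 m

31.0828 m


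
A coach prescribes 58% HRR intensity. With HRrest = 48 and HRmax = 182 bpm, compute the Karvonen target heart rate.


Target = HRrest + pct*(HRmax - HRrest)
Heart rate reserve = HRmax - HRrest = 182 - 48 = 134 bpm
Fraction = 58% = 0.58
Target = 48 + 0.58 * 134
Target = 48 + 77.72 = 125.72 bpm

125.72 bpm


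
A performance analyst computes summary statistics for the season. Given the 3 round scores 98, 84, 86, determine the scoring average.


Average = sum / n
Sum = 268
Average = 268 / 3 = 89.3333

89.3333


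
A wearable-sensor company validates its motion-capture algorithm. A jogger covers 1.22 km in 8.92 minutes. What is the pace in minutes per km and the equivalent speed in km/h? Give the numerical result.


Pace = time / distance = 8.92 min / 1.22 km = 7.3115 min/km
Speed = distance / time_in_hours = 1.22 / 0.1487 hr
Speed = 8.2063 km/h

7.3115 min/km, 8.2063 km/h


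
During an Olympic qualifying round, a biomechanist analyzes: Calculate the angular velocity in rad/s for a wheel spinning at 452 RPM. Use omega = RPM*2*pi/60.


omega = RPM * 2 * pi / 60
omega = 452 * 2 * 3.14159 / 60
omega = 2839.9998 / 60 = 47.3333 rad/s

47.3333 rad/s


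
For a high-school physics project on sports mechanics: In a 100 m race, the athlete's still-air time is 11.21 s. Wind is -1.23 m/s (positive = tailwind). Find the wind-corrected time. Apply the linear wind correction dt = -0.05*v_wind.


dt = -0.05 * v_wind = -0.05 * -1.23 = 0.0615 s
t_corrected = t_still + dt = 11.21 + (0.0615)
t_corrected = 11.2715 s

11.2715 s


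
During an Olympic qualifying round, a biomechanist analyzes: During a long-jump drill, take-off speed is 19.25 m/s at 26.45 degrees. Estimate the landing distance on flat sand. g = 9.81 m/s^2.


R = v^2 * sin(2*theta) / g
Convert angle to radians: theta = 26.45 deg = 0.4616 rad
sin(2*theta) = sin(0.9233) = 0.7976
R = 19.25^2 * 0.7976 / 9.81
R = 370.5625 * 0.7976 / 9.81 = 30.1279 m

30.1279 m


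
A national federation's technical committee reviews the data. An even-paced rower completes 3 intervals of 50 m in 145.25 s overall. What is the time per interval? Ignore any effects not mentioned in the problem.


Split time = total_time / n_laps = 145.25 / 3
Split time = 48.4167 s per lap

48.4167 s


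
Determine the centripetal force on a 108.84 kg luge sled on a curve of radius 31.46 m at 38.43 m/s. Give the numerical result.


Fc = m * v^2 / r
v^2 = 38.43^2 = 1476.8649
Fc = 108.84 * 1476.8649 / 31.46
Fc = 160741.9757 / 31.46 = 5109.408 N

5109.408 N


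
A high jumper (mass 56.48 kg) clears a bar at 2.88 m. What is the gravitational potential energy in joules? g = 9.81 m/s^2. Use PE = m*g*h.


PE = m * g * h
PE = 56.48 * 9.81 * 2.88
PE = 554.0688 * 2.88 = 1595.7181 J

1595.7181 J


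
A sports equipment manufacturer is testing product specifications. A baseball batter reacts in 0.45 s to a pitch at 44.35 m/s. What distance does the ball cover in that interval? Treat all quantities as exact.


d = v * t
d = 44.35 * 0.45
d = 19.9575 m

19.9575 m


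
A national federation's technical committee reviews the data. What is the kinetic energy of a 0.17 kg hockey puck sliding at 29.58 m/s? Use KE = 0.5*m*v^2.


KE = 0.5 * m * v^2
KE = 0.5 * 0.17 * 29.58^2
KE = 0.5 * 0.17 * 874.9764 = 74.373 J

74.373 J


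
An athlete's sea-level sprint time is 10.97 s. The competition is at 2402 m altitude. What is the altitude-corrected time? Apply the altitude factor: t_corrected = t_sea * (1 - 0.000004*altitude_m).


Correction factor = 1 - 0.000004 * 2402 = 0.990392
t_corrected = t_sea * factor = 10.97 * 0.990392
t_corrected = 10.8646 s

10.8646 s


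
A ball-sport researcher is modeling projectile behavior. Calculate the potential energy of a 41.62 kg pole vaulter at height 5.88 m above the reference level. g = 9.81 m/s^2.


PE = m * g * h
PE = 41.62 * 9.81 * 5.88
PE = 408.2922 * 5.88 = 2400.7581 J

2400.7581 J


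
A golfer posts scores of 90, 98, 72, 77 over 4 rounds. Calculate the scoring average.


Average = sum / n
Sum = 337
Average = 337 / 4 = 84.25

84.25


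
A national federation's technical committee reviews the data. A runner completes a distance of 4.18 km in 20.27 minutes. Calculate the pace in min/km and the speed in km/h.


Pace = time / distance = 20.27 min / 4.18 km = 4.8493 min/km
Speed = distance / time_in_hours = 4.18 / 0.3378 hr
Speed = 12.373 km/h

4.8493 min/km, 12.373 km/h


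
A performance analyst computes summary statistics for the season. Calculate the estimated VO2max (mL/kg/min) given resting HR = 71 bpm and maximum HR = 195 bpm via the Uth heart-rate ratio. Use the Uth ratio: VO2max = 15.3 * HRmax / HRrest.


VO2max = 15.3 * HRmax / HRrest
VO2max = 15.3 * 195 / 71
VO2max = 2983.5 / 71 = 42.0211 mL/kg/min

42.0211 mL/kg/min


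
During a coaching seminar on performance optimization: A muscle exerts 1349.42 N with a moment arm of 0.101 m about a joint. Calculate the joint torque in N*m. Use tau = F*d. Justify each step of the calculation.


tau = F * d
tau = 1349.42 * 0.101
tau = 136.2914 N*m

136.2914 N*m


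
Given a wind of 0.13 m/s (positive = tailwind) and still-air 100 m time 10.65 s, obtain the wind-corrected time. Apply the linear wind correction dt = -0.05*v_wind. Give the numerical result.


dt = -0.05 * v_wind = -0.05 * 0.13 = -0.0065 s
t_corrected = t_still + dt = 10.65 + (-0.0065)
t_corrected = 10.6435 s

10.6435 s


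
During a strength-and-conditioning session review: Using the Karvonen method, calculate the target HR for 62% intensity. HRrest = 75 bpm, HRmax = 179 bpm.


Target = HRrest + pct*(HRmax - HRrest)
Heart rate reserve = HRmax - HRrest = 179 - 75 = 104 bpm
Fraction = 62% = 0.62
Target = 75 + 0.62 * 104
Target = 75 + 64.48 = 139.48 bpm

139.48 bpm


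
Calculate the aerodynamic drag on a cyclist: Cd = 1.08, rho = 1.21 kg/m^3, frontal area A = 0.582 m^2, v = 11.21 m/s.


Fd = 0.5 * Cd * rho * A * v^2
Fd = 0.5 * 1.08 * 1.21 * 0.582 * 11.21^2
v^2 = 125.6641
Fd = 0.5 * 1.08 * 1.21 * 0.582 * 125.6641 = 47.7874 N

47.7874 N


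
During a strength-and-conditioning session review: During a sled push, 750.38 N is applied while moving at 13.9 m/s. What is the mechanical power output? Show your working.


P = F * v
P = 750.38 * 13.9
P = 10430.282 W

10430.282 W


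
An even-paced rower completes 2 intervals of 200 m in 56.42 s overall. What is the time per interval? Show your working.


Split time = total_time / n_laps = 56.42 / 2
Split time = 28.21 s per lap

28.21 s


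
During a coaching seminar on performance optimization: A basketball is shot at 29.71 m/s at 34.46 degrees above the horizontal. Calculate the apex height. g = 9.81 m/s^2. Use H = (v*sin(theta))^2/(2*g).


H = (v*sin(theta))^2 / (2*g)
vy = v*sin(theta) = 29.71 * sin(34.46 deg) = 16.8108 m/s
H = vy^2 / (2*g) = 282.6041 / (2*9.81)
H = 282.6041 / 19.62 = 14.4039 m

14.4039 m


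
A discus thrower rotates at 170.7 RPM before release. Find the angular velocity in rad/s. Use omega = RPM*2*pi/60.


omega = RPM * 2 * pi / 60
omega = 170.7 * 2 * 3.14159 / 60
omega = 1072.5397 / 60 = 17.8757 rad/s

17.8757 rad/s


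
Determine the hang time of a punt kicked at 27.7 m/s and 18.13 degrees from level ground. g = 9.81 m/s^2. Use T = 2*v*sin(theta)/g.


T = 2*v*sin(theta)/g
sin(theta) = sin(18.13 deg) = 0.3112
T = 2*27.7*0.3112 / 9.81
T = 17.239 / 9.81 = 1.7573 s

1.7573 s


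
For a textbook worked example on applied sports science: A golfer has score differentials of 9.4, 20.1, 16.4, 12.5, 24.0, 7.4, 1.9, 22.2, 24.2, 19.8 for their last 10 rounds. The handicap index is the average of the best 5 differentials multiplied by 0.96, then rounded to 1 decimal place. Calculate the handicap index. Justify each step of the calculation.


All differentials: 9.4, 20.1, 16.4, 12.5, 24.0, 7.4, 1.9, 22.2, 24.2, 19.8
Sorted: 1.9, 7.4, 9.4, 12.5, 16.4, 19.8, 20.1, 22.2, 24.0, 24.2
Best 5: 1.9, 7.4, 9.4, 12.5, 16.4
Average of best = 47.6 / 5 = 9.52
Raw index = 9.52 * 0.96 = 9.1392
Handicap index = round(9.1392, 1) = 9.1

9.1


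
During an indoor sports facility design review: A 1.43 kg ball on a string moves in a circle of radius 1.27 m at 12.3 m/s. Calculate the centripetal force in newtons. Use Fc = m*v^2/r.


Fc = m * v^2 / r
v^2 = 12.3^2 = 151.29
Fc = 1.43 * 151.29 / 1.27
Fc = 216.3447 / 1.27 = 170.3502 N

170.3502 N


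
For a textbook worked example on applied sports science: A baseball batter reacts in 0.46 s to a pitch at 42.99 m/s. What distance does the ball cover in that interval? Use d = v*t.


d = v * t
d = 42.99 * 0.46
d = 19.7754 m

19.7754 m


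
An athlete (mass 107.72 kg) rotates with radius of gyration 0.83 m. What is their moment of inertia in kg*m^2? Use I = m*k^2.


I = m * k^2
I = 107.72 * 0.83^2
I = 107.72 * 0.6889 = 74.2083 kg*m^2

74.2083 kg*m^2


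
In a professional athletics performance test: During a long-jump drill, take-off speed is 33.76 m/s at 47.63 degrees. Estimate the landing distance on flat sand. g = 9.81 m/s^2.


R = v^2 * sin(2*theta) / g
Convert angle to radians: theta = 47.63 deg = 0.8313 rad
sin(2*theta) = sin(1.6626) = 0.9958
R = 33.76^2 * 0.9958 / 9.81
R = 1139.7376 * 0.9958 / 9.81 = 115.692 m

115.692 m


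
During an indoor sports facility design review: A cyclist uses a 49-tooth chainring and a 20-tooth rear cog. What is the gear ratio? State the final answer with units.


GR = front_teeth / rear_teeth
GR = 49 / 20
GR = 2.45

2.45


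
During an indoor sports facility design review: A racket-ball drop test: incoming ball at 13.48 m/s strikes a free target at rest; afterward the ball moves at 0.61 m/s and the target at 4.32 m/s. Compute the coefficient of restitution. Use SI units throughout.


e = (v2_after - v1_after) / (v1_before - v2_before)
Numerator = 4.32 - 0.61 = 3.71
Denominator = 13.48 - 0 = 13.48
e = 3.71 / 13.48 = 0.2752

0.2752


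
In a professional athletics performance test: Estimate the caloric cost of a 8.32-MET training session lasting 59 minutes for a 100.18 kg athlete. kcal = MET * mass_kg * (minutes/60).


kcal = MET * mass * time_hr
Convert time: 59 min = 0.9833 hr
kcal = 8.32 * 100.18 * 0.9833
kcal = 819.606 kcal

819.606 kcal


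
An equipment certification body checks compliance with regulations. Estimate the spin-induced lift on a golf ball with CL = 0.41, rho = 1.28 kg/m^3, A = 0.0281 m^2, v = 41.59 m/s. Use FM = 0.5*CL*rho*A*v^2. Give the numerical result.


FM = 0.5 * CL * rho * A * v^2
FM = 0.5 * 0.41 * 1.28 * 0.0281 * 41.59^2
v^2 = 1729.7281
FM = 0.5 * 0.41 * 1.28 * 0.0281 * 1729.7281 = 12.754 N

12.754 N


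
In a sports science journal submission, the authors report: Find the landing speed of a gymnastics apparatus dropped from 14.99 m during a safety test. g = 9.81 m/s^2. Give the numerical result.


v = sqrt(2 * g * h)
v = sqrt(2 * 9.81 * 14.99)
v = sqrt(294.1038) = 17.1495 m/s

17.1495 m/s


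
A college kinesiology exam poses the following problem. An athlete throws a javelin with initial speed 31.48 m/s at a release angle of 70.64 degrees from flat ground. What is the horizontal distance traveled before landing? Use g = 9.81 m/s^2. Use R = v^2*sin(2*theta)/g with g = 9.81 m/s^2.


R = v^2 * sin(2*theta) / g
Convert angle to radians: theta = 70.64 deg = 1.2329 rad
sin(2*theta) = sin(2.4658) = 0.6255
R = 31.48^2 * 0.6255 / 9.81
R = 990.9904 * 0.6255 / 9.81 = 63.1885 m

63.1885 m


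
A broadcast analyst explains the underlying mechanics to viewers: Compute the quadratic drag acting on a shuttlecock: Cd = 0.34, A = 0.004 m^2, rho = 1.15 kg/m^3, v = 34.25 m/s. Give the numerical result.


Fd = 0.5 * Cd * rho * A * v^2
Fd = 0.5 * 0.34 * 1.15 * 0.004 * 34.25^2
v^2 = 1173.0625
Fd = 0.5 * 0.34 * 1.15 * 0.004 * 1173.0625 = 0.9173 N

0.9173 N


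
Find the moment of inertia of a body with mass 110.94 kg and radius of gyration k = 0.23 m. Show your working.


I = m * k^2
I = 110.94 * 0.23^2
I = 110.94 * 0.0529 = 5.8687 kg*m^2

5.8687 kg*m^2


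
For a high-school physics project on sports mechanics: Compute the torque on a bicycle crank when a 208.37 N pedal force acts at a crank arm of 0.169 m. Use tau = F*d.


tau = F * d
tau = 208.37 * 0.169
tau = 35.2145 N*m

35.2145 N*m


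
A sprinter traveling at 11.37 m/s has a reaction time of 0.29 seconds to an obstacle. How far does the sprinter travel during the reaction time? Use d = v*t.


d = v * t
d = 11.37 * 0.29
d = 3.2973 m

3.2973 m


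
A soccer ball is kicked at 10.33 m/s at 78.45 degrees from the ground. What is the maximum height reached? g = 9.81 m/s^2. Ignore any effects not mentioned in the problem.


H = (v*sin(theta))^2 / (2*g)
vy = v*sin(theta) = 10.33 * sin(78.45 deg) = 10.1208 m/s
H = vy^2 / (2*g) = 102.431 / (2*9.81)
H = 102.431 / 19.62 = 5.2207 m

5.2207 m


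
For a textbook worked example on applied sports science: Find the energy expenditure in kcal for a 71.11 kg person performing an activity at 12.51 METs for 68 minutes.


kcal = MET * mass * time_hr
Convert time: 68 min = 1.1333 hr
kcal = 12.51 * 71.11 * 1.1333
kcal = 1008.1976 kcal

1008.1976 kcal


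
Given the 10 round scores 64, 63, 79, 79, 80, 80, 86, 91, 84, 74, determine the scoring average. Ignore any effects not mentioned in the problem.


Average = sum / n
Sum = 780
Average = 780 / 10 = 78

78


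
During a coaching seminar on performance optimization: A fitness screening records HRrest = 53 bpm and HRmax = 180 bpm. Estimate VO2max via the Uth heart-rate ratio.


VO2max = 15.3 * HRmax / HRrest
VO2max = 15.3 * 180 / 53
VO2max = 2754 / 53 = 51.9623 mL/kg/min

51.9623 mL/kg/min


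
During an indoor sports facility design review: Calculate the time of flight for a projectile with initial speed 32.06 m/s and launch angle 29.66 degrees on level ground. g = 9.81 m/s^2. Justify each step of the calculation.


T = 2*v*sin(theta)/g
sin(theta) = sin(29.66 deg) = 0.4949
T = 2*32.06*0.4949 / 9.81
T = 31.7299 / 9.81 = 3.2344 s

3.2344 s


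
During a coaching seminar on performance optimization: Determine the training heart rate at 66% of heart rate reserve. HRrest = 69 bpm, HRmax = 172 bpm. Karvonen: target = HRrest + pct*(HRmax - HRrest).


Target = HRrest + pct*(HRmax - HRrest)
Heart rate reserve = HRmax - HRrest = 172 - 69 = 103 bpm
Fraction = 66% = 0.66
Target = 69 + 0.66 * 103
Target = 69 + 67.98 = 136.98 bpm

136.98 bpm


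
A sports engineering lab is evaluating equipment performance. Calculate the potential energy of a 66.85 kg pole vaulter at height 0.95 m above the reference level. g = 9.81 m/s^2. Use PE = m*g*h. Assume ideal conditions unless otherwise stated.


PE = m * g * h
PE = 66.85 * 9.81 * 0.95
PE = 655.7985 * 0.95 = 623.0086 J

623.0086 J


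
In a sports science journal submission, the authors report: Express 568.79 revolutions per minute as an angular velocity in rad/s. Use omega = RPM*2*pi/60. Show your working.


omega = RPM * 2 * pi / 60
omega = 568.79 * 2 * 3.14159 / 60
omega = 3573.813 / 60 = 59.5635 rad/s

59.5635 rad/s


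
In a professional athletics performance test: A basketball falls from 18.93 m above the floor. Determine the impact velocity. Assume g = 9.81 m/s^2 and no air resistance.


v = sqrt(2 * g * h)
v = sqrt(2 * 9.81 * 18.93)
v = sqrt(371.4066) = 19.2719 m/s

19.2719 m/s


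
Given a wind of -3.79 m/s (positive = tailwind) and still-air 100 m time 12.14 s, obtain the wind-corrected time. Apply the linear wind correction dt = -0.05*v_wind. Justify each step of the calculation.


dt = -0.05 * v_wind = -0.05 * -3.79 = 0.1895 s
t_corrected = t_still + dt = 12.14 + (0.1895)
t_corrected = 12.3295 s

12.3295 s


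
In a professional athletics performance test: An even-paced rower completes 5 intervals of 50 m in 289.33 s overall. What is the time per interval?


Split time = total_time / n_laps = 289.33 / 5
Split time = 57.866 s per lap

57.866 s


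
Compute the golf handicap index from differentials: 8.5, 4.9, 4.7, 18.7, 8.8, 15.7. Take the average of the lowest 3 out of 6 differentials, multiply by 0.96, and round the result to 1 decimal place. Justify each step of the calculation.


All differentials: 8.5, 4.9, 4.7, 18.7, 8.8, 15.7
Sorted: 4.7, 4.9, 8.5, 8.8, 15.7, 18.7
Best 3: 4.7, 4.9, 8.5
Average of best = 18.1 / 3 = 6.0333
Raw index = 6.0333 * 0.96 = 5.792
Handicap index = round(5.792, 1) = 5.8

5.8


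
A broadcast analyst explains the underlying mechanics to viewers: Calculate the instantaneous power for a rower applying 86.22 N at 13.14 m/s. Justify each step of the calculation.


P = F * v
P = 86.22 * 13.14
P = 1132.9308 W

1132.9308 W


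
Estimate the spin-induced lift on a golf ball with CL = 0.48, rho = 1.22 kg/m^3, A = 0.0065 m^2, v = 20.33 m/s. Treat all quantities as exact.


FM = 0.5 * CL * rho * A * v^2
FM = 0.5 * 0.48 * 1.22 * 0.0065 * 20.33^2
v^2 = 413.3089
FM = 0.5 * 0.48 * 1.22 * 0.0065 * 413.3089 = 0.7866 N

0.7866 N


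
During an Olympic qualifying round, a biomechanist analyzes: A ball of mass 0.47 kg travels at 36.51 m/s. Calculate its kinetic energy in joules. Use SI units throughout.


KE = 0.5 * m * v^2
KE = 0.5 * 0.47 * 36.51^2
KE = 0.5 * 0.47 * 1332.9801 = 313.2503 J

313.2503 J


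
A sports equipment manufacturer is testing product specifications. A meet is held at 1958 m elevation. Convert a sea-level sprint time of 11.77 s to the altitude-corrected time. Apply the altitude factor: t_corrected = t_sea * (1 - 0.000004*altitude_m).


Correction factor = 1 - 0.000004 * 1958 = 0.992168
t_corrected = t_sea * factor = 11.77 * 0.992168
t_corrected = 11.6778 s

11.6778 s


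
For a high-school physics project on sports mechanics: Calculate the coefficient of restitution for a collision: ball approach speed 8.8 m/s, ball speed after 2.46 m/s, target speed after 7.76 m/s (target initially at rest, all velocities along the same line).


e = (v2_after - v1_after) / (v1_before - v2_before)
Numerator = 7.76 - 2.46 = 5.3
Denominator = 8.8 - 0 = 8.8
e = 5.3 / 8.8 = 0.6023

0.6023


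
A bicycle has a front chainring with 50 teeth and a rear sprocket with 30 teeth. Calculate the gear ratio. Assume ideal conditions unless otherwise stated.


GR = front_teeth / rear_teeth
GR = 50 / 30
GR = 1.6667

1.6667


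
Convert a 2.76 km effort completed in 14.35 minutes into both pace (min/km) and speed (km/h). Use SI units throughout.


Pace = time / distance = 14.35 min / 2.76 km = 5.1993 min/km
Speed = distance / time_in_hours = 2.76 / 0.2392 hr
Speed = 11.5401 km/h

5.1993 min/km, 11.5401 km/h


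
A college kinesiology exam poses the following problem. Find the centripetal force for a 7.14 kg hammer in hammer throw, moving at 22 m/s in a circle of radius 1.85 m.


Fc = m * v^2 / r
v^2 = 22^2 = 484
Fc = 7.14 * 484 / 1.85
Fc = 3455.76 / 1.85 = 1867.9784 N

1867.9784 N


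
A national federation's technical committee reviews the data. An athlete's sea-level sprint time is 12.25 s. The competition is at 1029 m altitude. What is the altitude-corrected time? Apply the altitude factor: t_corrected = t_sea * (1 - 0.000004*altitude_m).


Correction factor = 1 - 0.000004 * 1029 = 0.995884
t_corrected = t_sea * factor = 12.25 * 0.995884
t_corrected = 12.1996 s

12.1996 s


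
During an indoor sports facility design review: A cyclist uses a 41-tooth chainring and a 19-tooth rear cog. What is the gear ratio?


GR = front_teeth / rear_teeth
GR = 41 / 19
GR = 2.1579

2.1579


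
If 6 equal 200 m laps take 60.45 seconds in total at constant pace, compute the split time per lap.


Split time = total_time / n_laps = 60.45 / 6
Split time = 10.075 s per lap

10.075 s


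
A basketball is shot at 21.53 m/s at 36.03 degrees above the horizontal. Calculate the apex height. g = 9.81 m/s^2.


H = (v*sin(theta))^2 / (2*g)
vy = v*sin(theta) = 21.53 * sin(36.03 deg) = 12.6641 m/s
H = vy^2 / (2*g) = 160.3803 / (2*9.81)
H = 160.3803 / 19.62 = 8.1743 m

8.1743 m


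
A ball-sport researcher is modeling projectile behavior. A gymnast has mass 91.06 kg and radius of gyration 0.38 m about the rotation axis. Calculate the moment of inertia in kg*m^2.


I = m * k^2
I = 91.06 * 0.38^2
I = 91.06 * 0.1444 = 13.1491 kg*m^2

13.1491 kg*m^2


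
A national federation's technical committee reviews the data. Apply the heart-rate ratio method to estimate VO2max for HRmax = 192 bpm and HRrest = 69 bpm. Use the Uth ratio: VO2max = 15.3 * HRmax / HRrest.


VO2max = 15.3 * HRmax / HRrest
VO2max = 15.3 * 192 / 69
VO2max = 2937.6 / 69 = 42.5739 mL/kg/min

42.5739 mL/kg/min


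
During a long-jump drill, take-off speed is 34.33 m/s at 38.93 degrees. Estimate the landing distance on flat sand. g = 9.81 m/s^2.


R = v^2 * sin(2*theta) / g
Convert angle to radians: theta = 38.93 deg = 0.6795 rad
sin(2*theta) = sin(1.3589) = 0.9776
R = 34.33^2 * 0.9776 / 9.81
R = 1178.5489 * 0.9776 / 9.81 = 117.4508 m

117.4508 m


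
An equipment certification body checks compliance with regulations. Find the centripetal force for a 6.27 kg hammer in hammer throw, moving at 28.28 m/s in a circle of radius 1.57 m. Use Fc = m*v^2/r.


Fc = m * v^2 / r
v^2 = 28.28^2 = 799.7584
Fc = 6.27 * 799.7584 / 1.57
Fc = 5014.4852 / 1.57 = 3193.9396 N

3193.9396 N


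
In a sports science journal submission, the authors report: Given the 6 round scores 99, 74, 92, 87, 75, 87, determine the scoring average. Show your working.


Average = sum / n
Sum = 514
Average = 514 / 6 = 85.6667

85.6667


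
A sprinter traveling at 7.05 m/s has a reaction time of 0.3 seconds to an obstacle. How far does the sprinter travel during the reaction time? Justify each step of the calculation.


d = v * t
d = 7.05 * 0.3
d = 2.115 m

2.115 m


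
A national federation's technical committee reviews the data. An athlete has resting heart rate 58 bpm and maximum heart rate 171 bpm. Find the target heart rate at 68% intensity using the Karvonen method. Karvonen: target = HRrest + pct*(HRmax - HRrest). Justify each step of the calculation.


Target = HRrest + pct*(HRmax - HRrest)
Heart rate reserve = HRmax - HRrest = 171 - 58 = 113 bpm
Fraction = 68% = 0.68
Target = 58 + 0.68 * 113
Target = 58 + 76.84 = 134.84 bpm

134.84 bpm


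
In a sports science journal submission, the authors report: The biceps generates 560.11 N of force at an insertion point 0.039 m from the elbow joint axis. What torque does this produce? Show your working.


tau = F * d
tau = 560.11 * 0.039
tau = 21.8443 N*m

21.8443 N*m


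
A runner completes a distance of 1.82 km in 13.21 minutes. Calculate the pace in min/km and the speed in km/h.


Pace = time / distance = 13.21 min / 1.82 km = 7.2582 min/km
Speed = distance / time_in_hours = 1.82 / 0.2202 hr
Speed = 8.2665 km/h

7.2582 min/km, 8.2665 km/h


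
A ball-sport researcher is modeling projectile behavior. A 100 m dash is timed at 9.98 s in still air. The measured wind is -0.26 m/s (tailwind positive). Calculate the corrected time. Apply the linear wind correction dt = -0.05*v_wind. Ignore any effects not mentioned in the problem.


dt = -0.05 * v_wind = -0.05 * -0.26 = 0.013 s
t_corrected = t_still + dt = 9.98 + (0.013)
t_corrected = 9.993 s

9.993 s


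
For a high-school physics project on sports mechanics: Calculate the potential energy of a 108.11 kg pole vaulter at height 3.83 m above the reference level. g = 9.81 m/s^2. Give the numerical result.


PE = m * g * h
PE = 108.11 * 9.81 * 3.83
PE = 1060.5591 * 3.83 = 4061.9414 J

4061.9414 J


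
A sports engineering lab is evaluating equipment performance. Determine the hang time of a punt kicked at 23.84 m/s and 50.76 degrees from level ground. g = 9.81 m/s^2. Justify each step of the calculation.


T = 2*v*sin(theta)/g
sin(theta) = sin(50.76 deg) = 0.7745
T = 2*23.84*0.7745 / 9.81
T = 36.9283 / 9.81 = 3.7644 s

3.7644 s


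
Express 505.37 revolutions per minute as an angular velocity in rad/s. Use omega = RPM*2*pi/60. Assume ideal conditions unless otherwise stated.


omega = RPM * 2 * pi / 60
omega = 505.37 * 2 * 3.14159 / 60
omega = 3175.3334 / 60 = 52.9222 rad/s

52.9222 rad/s


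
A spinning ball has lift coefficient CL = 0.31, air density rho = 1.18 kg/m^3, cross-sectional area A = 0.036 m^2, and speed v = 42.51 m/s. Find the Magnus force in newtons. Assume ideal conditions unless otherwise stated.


FM = 0.5 * CL * rho * A * v^2
FM = 0.5 * 0.31 * 1.18 * 0.036 * 42.51^2
v^2 = 1807.1001
FM = 0.5 * 0.31 * 1.18 * 0.036 * 1807.1001 = 11.8987 N

11.8987 N


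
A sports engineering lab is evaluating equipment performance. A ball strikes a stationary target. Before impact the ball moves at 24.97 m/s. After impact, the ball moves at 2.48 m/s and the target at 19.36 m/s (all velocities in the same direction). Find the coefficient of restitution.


e = (v2_after - v1_after) / (v1_before - v2_before)
Numerator = 19.36 - 2.48 = 16.88
Denominator = 24.97 - 0 = 24.97
e = 16.88 / 24.97 = 0.676

0.676


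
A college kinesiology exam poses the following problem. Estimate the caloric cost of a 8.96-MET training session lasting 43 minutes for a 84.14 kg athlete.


kcal = MET * mass * time_hr
Convert time: 43 min = 0.7167 hr
kcal = 8.96 * 84.14 * 0.7167
kcal = 540.291 kcal

540.291 kcal


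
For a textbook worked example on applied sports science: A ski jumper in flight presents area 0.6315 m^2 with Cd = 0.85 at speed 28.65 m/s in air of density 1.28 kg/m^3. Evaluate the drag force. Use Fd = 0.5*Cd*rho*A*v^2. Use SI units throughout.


Fd = 0.5 * Cd * rho * A * v^2
Fd = 0.5 * 0.85 * 1.28 * 0.6315 * 28.65^2
v^2 = 820.8225
Fd = 0.5 * 0.85 * 1.28 * 0.6315 * 820.8225 = 281.9821 N

281.9821 N


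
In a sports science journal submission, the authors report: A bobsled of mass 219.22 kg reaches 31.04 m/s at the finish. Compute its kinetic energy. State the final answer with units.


KE = 0.5 * m * v^2
KE = 0.5 * 219.22 * 31.04^2
KE = 0.5 * 219.22 * 963.4816 = 105607.2182 J

105607.2182 J


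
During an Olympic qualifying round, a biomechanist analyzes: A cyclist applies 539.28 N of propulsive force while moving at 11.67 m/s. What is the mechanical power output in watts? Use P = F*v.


P = F * v
P = 539.28 * 11.67
P = 6293.3976 W

6293.3976 W


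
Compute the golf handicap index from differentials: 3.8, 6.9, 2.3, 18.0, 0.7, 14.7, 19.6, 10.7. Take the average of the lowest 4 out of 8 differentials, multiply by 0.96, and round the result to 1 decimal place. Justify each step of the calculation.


All differentials: 3.8, 6.9, 2.3, 18.0, 0.7, 14.7, 19.6, 10.7
Sorted: 0.7, 2.3, 3.8, 6.9, 10.7, 14.7, 18.0, 19.6
Best 4: 0.7, 2.3, 3.8, 6.9
Average of best = 13.7 / 4 = 3.425
Raw index = 3.425 * 0.96 = 3.288
Handicap index = round(3.288, 1) = 3.3

3.3


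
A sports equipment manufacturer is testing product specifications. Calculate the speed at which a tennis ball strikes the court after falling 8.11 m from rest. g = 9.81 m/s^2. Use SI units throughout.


v = sqrt(2 * g * h)
v = sqrt(2 * 9.81 * 8.11)
v = sqrt(159.1182) = 12.6142 m/s

12.6142 m/s


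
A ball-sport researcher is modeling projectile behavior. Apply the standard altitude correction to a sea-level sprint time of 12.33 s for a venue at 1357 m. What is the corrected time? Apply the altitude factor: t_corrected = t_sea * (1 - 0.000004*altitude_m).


Correction factor = 1 - 0.000004 * 1357 = 0.994572
t_corrected = t_sea * factor = 12.33 * 0.994572
t_corrected = 12.2631 s

12.2631 s


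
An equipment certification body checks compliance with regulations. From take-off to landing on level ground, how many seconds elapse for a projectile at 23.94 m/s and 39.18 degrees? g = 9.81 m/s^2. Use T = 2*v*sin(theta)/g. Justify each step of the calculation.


T = 2*v*sin(theta)/g
sin(theta) = sin(39.18 deg) = 0.6318
T = 2*23.94*0.6318 / 9.81
T = 30.2486 / 9.81 = 3.0834 s

3.0834 s


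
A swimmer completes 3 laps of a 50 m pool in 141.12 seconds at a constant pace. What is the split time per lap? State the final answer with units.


Split time = total_time / n_laps = 141.12 / 3
Split time = 47.04 s per lap

47.04 s


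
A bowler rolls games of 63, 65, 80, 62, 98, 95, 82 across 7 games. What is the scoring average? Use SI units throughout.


Average = sum / n
Sum = 545
Average = 545 / 7 = 77.8571

77.8571


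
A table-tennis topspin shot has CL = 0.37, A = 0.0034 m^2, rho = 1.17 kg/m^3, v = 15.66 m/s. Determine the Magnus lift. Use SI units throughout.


FM = 0.5 * CL * rho * A * v^2
FM = 0.5 * 0.37 * 1.17 * 0.0034 * 15.66^2
v^2 = 245.2356
FM = 0.5 * 0.37 * 1.17 * 0.0034 * 245.2356 = 0.1805 N

0.1805 N


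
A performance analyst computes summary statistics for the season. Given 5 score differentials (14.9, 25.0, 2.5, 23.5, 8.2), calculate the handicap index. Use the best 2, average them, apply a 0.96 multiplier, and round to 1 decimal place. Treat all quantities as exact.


All differentials: 14.9, 25.0, 2.5, 23.5, 8.2
Sorted: 2.5, 8.2, 14.9, 23.5, 25.0
Best 2: 2.5, 8.2
Average of best = 10.7 / 2 = 5.35
Raw index = 5.35 * 0.96 = 5.136
Handicap index = round(5.136, 1) = 5.1

5.1
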